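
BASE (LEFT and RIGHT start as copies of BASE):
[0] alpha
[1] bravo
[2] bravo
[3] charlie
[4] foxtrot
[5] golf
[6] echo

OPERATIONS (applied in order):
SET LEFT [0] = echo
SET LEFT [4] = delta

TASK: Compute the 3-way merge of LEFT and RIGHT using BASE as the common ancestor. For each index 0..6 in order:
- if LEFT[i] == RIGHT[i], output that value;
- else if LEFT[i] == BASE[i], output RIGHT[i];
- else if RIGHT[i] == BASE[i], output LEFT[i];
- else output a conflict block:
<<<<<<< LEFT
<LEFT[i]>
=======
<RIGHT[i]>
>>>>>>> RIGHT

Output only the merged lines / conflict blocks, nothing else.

Final LEFT:  [echo, bravo, bravo, charlie, delta, golf, echo]
Final RIGHT: [alpha, bravo, bravo, charlie, foxtrot, golf, echo]
i=0: L=echo, R=alpha=BASE -> take LEFT -> echo
i=1: L=bravo R=bravo -> agree -> bravo
i=2: L=bravo R=bravo -> agree -> bravo
i=3: L=charlie R=charlie -> agree -> charlie
i=4: L=delta, R=foxtrot=BASE -> take LEFT -> delta
i=5: L=golf R=golf -> agree -> golf
i=6: L=echo R=echo -> agree -> echo

Answer: echo
bravo
bravo
charlie
delta
golf
echo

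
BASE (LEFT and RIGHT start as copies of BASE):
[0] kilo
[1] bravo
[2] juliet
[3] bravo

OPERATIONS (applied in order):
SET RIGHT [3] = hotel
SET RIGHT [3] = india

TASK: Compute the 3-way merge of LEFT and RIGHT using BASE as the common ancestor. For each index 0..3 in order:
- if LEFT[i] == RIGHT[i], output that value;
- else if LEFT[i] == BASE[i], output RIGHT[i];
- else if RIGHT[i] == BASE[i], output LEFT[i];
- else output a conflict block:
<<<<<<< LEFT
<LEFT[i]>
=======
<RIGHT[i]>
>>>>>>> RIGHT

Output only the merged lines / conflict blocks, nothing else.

Answer: kilo
bravo
juliet
india

Derivation:
Final LEFT:  [kilo, bravo, juliet, bravo]
Final RIGHT: [kilo, bravo, juliet, india]
i=0: L=kilo R=kilo -> agree -> kilo
i=1: L=bravo R=bravo -> agree -> bravo
i=2: L=juliet R=juliet -> agree -> juliet
i=3: L=bravo=BASE, R=india -> take RIGHT -> india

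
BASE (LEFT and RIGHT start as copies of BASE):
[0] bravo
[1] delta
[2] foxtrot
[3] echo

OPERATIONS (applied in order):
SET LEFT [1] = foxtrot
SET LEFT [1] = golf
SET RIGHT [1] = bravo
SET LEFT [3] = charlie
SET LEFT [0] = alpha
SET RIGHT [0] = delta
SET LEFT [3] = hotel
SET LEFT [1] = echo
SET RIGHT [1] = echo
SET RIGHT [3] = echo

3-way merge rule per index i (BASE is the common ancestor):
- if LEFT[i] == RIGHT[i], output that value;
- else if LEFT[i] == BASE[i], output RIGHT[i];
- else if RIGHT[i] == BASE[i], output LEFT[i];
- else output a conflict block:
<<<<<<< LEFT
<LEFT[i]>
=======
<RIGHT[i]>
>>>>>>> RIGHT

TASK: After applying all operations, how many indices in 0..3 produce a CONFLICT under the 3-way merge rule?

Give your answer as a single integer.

Final LEFT:  [alpha, echo, foxtrot, hotel]
Final RIGHT: [delta, echo, foxtrot, echo]
i=0: BASE=bravo L=alpha R=delta all differ -> CONFLICT
i=1: L=echo R=echo -> agree -> echo
i=2: L=foxtrot R=foxtrot -> agree -> foxtrot
i=3: L=hotel, R=echo=BASE -> take LEFT -> hotel
Conflict count: 1

Answer: 1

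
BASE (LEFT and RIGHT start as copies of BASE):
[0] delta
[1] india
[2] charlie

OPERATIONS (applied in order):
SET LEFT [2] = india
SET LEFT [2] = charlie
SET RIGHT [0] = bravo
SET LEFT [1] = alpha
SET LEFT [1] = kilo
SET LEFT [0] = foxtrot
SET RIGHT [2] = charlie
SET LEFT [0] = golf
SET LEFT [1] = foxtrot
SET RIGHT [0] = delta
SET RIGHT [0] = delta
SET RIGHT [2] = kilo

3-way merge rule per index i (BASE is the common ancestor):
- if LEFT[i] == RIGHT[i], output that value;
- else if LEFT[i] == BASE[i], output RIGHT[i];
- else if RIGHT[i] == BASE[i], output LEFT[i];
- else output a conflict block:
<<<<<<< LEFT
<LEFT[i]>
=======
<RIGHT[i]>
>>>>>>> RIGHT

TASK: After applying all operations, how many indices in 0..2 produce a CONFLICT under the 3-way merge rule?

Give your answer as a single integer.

Final LEFT:  [golf, foxtrot, charlie]
Final RIGHT: [delta, india, kilo]
i=0: L=golf, R=delta=BASE -> take LEFT -> golf
i=1: L=foxtrot, R=india=BASE -> take LEFT -> foxtrot
i=2: L=charlie=BASE, R=kilo -> take RIGHT -> kilo
Conflict count: 0

Answer: 0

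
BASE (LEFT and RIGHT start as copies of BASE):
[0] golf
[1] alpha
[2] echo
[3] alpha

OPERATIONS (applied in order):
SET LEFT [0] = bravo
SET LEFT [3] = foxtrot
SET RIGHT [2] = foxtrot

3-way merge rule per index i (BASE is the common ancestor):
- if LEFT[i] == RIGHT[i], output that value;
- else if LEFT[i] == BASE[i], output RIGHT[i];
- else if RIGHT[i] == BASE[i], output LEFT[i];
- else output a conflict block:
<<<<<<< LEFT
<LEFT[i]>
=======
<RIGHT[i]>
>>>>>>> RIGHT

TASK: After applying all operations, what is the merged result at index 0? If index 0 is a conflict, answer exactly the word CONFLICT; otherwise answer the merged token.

Answer: bravo

Derivation:
Final LEFT:  [bravo, alpha, echo, foxtrot]
Final RIGHT: [golf, alpha, foxtrot, alpha]
i=0: L=bravo, R=golf=BASE -> take LEFT -> bravo
i=1: L=alpha R=alpha -> agree -> alpha
i=2: L=echo=BASE, R=foxtrot -> take RIGHT -> foxtrot
i=3: L=foxtrot, R=alpha=BASE -> take LEFT -> foxtrot
Index 0 -> bravo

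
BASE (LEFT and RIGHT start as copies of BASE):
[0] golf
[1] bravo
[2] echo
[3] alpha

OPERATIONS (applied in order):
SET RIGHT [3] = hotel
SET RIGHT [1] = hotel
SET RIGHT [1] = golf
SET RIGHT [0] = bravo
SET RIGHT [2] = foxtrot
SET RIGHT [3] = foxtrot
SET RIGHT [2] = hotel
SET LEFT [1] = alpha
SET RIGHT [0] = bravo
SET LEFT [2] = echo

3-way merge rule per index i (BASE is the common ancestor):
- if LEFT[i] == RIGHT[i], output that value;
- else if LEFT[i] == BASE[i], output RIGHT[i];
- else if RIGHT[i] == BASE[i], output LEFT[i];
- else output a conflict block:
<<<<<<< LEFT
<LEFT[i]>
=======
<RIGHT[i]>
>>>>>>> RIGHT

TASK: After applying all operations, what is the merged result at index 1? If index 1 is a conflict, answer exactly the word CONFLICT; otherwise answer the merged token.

Final LEFT:  [golf, alpha, echo, alpha]
Final RIGHT: [bravo, golf, hotel, foxtrot]
i=0: L=golf=BASE, R=bravo -> take RIGHT -> bravo
i=1: BASE=bravo L=alpha R=golf all differ -> CONFLICT
i=2: L=echo=BASE, R=hotel -> take RIGHT -> hotel
i=3: L=alpha=BASE, R=foxtrot -> take RIGHT -> foxtrot
Index 1 -> CONFLICT

Answer: CONFLICT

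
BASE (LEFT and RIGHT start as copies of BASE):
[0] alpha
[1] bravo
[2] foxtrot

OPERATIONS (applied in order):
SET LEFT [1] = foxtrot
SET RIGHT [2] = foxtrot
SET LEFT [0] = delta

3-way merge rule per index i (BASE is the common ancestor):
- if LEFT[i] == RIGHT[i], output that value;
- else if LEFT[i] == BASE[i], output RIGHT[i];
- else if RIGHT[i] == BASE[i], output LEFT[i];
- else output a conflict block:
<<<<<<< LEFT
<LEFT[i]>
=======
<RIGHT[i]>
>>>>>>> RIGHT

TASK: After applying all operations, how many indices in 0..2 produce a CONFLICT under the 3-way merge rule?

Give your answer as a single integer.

Answer: 0

Derivation:
Final LEFT:  [delta, foxtrot, foxtrot]
Final RIGHT: [alpha, bravo, foxtrot]
i=0: L=delta, R=alpha=BASE -> take LEFT -> delta
i=1: L=foxtrot, R=bravo=BASE -> take LEFT -> foxtrot
i=2: L=foxtrot R=foxtrot -> agree -> foxtrot
Conflict count: 0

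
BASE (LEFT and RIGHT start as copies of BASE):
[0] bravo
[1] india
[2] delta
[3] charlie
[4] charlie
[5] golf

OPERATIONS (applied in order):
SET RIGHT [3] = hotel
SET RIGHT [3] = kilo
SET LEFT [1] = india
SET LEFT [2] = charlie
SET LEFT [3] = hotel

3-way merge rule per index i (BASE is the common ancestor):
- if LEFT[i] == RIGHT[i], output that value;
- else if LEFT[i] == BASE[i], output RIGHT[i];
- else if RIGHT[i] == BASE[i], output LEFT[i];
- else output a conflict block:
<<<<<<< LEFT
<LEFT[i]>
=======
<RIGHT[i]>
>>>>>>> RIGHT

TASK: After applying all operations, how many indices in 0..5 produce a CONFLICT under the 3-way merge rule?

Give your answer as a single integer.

Answer: 1

Derivation:
Final LEFT:  [bravo, india, charlie, hotel, charlie, golf]
Final RIGHT: [bravo, india, delta, kilo, charlie, golf]
i=0: L=bravo R=bravo -> agree -> bravo
i=1: L=india R=india -> agree -> india
i=2: L=charlie, R=delta=BASE -> take LEFT -> charlie
i=3: BASE=charlie L=hotel R=kilo all differ -> CONFLICT
i=4: L=charlie R=charlie -> agree -> charlie
i=5: L=golf R=golf -> agree -> golf
Conflict count: 1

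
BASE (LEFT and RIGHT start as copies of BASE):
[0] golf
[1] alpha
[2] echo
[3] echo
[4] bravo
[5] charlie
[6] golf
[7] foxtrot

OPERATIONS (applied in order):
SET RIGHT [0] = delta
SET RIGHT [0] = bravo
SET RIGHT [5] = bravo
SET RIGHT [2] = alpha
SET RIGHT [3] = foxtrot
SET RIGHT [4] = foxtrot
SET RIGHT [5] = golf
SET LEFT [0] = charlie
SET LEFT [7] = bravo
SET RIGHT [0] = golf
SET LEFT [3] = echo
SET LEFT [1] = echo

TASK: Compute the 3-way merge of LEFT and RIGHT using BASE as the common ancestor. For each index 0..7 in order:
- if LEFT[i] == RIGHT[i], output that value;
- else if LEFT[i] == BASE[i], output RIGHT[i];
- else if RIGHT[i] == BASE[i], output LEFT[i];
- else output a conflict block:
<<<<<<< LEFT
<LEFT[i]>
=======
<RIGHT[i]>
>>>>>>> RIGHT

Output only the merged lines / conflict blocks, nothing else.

Final LEFT:  [charlie, echo, echo, echo, bravo, charlie, golf, bravo]
Final RIGHT: [golf, alpha, alpha, foxtrot, foxtrot, golf, golf, foxtrot]
i=0: L=charlie, R=golf=BASE -> take LEFT -> charlie
i=1: L=echo, R=alpha=BASE -> take LEFT -> echo
i=2: L=echo=BASE, R=alpha -> take RIGHT -> alpha
i=3: L=echo=BASE, R=foxtrot -> take RIGHT -> foxtrot
i=4: L=bravo=BASE, R=foxtrot -> take RIGHT -> foxtrot
i=5: L=charlie=BASE, R=golf -> take RIGHT -> golf
i=6: L=golf R=golf -> agree -> golf
i=7: L=bravo, R=foxtrot=BASE -> take LEFT -> bravo

Answer: charlie
echo
alpha
foxtrot
foxtrot
golf
golf
bravo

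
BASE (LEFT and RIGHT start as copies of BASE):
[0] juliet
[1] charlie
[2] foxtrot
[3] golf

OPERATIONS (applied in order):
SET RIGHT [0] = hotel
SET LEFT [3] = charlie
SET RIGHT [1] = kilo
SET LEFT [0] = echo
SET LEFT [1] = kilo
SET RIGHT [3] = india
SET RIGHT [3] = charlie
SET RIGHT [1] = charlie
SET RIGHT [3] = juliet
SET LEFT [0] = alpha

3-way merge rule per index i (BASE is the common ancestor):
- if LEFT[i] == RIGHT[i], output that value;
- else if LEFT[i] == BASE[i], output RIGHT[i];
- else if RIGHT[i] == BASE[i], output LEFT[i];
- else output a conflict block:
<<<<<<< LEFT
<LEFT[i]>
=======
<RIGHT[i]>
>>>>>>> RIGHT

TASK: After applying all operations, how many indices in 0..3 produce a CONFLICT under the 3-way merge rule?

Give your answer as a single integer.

Answer: 2

Derivation:
Final LEFT:  [alpha, kilo, foxtrot, charlie]
Final RIGHT: [hotel, charlie, foxtrot, juliet]
i=0: BASE=juliet L=alpha R=hotel all differ -> CONFLICT
i=1: L=kilo, R=charlie=BASE -> take LEFT -> kilo
i=2: L=foxtrot R=foxtrot -> agree -> foxtrot
i=3: BASE=golf L=charlie R=juliet all differ -> CONFLICT
Conflict count: 2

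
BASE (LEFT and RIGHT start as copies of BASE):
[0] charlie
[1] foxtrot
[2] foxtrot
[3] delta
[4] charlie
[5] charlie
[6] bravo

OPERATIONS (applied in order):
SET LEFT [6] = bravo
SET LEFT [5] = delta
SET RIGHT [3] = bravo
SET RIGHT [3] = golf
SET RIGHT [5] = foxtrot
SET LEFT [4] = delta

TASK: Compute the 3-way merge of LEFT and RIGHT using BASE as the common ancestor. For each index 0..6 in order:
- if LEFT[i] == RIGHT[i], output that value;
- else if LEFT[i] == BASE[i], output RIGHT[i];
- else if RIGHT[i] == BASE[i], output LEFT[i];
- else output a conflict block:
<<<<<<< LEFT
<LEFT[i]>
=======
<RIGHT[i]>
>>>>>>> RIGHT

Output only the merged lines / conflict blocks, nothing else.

Final LEFT:  [charlie, foxtrot, foxtrot, delta, delta, delta, bravo]
Final RIGHT: [charlie, foxtrot, foxtrot, golf, charlie, foxtrot, bravo]
i=0: L=charlie R=charlie -> agree -> charlie
i=1: L=foxtrot R=foxtrot -> agree -> foxtrot
i=2: L=foxtrot R=foxtrot -> agree -> foxtrot
i=3: L=delta=BASE, R=golf -> take RIGHT -> golf
i=4: L=delta, R=charlie=BASE -> take LEFT -> delta
i=5: BASE=charlie L=delta R=foxtrot all differ -> CONFLICT
i=6: L=bravo R=bravo -> agree -> bravo

Answer: charlie
foxtrot
foxtrot
golf
delta
<<<<<<< LEFT
delta
=======
foxtrot
>>>>>>> RIGHT
bravo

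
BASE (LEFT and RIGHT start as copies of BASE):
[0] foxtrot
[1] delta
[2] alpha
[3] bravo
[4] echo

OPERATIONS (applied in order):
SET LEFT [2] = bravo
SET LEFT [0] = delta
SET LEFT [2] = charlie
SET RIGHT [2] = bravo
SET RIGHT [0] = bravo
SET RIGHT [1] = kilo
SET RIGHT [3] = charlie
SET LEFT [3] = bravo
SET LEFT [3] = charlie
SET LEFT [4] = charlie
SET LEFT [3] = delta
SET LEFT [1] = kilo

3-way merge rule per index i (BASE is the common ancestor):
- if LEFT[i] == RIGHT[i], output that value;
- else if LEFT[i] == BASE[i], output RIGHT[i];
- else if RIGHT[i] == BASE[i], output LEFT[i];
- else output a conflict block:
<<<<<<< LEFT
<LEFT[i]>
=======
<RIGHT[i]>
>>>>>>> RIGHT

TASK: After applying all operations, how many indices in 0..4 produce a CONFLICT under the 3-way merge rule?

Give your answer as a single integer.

Answer: 3

Derivation:
Final LEFT:  [delta, kilo, charlie, delta, charlie]
Final RIGHT: [bravo, kilo, bravo, charlie, echo]
i=0: BASE=foxtrot L=delta R=bravo all differ -> CONFLICT
i=1: L=kilo R=kilo -> agree -> kilo
i=2: BASE=alpha L=charlie R=bravo all differ -> CONFLICT
i=3: BASE=bravo L=delta R=charlie all differ -> CONFLICT
i=4: L=charlie, R=echo=BASE -> take LEFT -> charlie
Conflict count: 3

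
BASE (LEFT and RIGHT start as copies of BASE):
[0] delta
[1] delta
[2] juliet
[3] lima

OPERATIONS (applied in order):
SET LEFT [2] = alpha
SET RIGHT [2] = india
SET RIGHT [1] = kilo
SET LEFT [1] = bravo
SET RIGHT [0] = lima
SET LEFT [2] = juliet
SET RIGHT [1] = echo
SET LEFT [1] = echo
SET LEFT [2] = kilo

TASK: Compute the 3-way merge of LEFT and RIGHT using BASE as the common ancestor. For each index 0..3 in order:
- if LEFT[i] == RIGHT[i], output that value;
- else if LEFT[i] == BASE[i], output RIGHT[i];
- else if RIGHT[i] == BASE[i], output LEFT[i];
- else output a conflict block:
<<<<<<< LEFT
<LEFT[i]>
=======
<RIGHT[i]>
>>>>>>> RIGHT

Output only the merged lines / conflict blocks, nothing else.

Answer: lima
echo
<<<<<<< LEFT
kilo
=======
india
>>>>>>> RIGHT
lima

Derivation:
Final LEFT:  [delta, echo, kilo, lima]
Final RIGHT: [lima, echo, india, lima]
i=0: L=delta=BASE, R=lima -> take RIGHT -> lima
i=1: L=echo R=echo -> agree -> echo
i=2: BASE=juliet L=kilo R=india all differ -> CONFLICT
i=3: L=lima R=lima -> agree -> lima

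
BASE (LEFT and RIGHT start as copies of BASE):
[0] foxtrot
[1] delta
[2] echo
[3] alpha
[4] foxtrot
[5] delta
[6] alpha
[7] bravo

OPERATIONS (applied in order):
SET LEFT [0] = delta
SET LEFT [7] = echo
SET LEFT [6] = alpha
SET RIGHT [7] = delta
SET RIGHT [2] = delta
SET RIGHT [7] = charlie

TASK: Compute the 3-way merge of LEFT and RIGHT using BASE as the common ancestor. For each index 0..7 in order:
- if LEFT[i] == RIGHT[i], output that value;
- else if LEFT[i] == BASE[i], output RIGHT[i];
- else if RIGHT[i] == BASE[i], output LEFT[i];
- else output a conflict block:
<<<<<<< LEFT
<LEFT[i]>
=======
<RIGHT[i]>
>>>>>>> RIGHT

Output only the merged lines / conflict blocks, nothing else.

Final LEFT:  [delta, delta, echo, alpha, foxtrot, delta, alpha, echo]
Final RIGHT: [foxtrot, delta, delta, alpha, foxtrot, delta, alpha, charlie]
i=0: L=delta, R=foxtrot=BASE -> take LEFT -> delta
i=1: L=delta R=delta -> agree -> delta
i=2: L=echo=BASE, R=delta -> take RIGHT -> delta
i=3: L=alpha R=alpha -> agree -> alpha
i=4: L=foxtrot R=foxtrot -> agree -> foxtrot
i=5: L=delta R=delta -> agree -> delta
i=6: L=alpha R=alpha -> agree -> alpha
i=7: BASE=bravo L=echo R=charlie all differ -> CONFLICT

Answer: delta
delta
delta
alpha
foxtrot
delta
alpha
<<<<<<< LEFT
echo
=======
charlie
>>>>>>> RIGHT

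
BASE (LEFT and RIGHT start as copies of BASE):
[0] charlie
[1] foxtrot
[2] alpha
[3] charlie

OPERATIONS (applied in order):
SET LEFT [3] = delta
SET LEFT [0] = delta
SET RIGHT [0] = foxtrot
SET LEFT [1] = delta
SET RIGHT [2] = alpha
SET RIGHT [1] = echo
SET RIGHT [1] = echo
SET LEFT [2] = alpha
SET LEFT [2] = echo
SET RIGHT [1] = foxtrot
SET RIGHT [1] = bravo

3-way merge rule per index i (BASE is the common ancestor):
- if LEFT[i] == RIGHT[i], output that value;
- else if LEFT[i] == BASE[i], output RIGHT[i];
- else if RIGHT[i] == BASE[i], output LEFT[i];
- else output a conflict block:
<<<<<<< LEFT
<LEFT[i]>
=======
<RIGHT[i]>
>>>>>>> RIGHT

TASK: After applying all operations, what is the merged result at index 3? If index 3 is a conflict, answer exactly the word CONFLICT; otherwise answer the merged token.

Answer: delta

Derivation:
Final LEFT:  [delta, delta, echo, delta]
Final RIGHT: [foxtrot, bravo, alpha, charlie]
i=0: BASE=charlie L=delta R=foxtrot all differ -> CONFLICT
i=1: BASE=foxtrot L=delta R=bravo all differ -> CONFLICT
i=2: L=echo, R=alpha=BASE -> take LEFT -> echo
i=3: L=delta, R=charlie=BASE -> take LEFT -> delta
Index 3 -> delta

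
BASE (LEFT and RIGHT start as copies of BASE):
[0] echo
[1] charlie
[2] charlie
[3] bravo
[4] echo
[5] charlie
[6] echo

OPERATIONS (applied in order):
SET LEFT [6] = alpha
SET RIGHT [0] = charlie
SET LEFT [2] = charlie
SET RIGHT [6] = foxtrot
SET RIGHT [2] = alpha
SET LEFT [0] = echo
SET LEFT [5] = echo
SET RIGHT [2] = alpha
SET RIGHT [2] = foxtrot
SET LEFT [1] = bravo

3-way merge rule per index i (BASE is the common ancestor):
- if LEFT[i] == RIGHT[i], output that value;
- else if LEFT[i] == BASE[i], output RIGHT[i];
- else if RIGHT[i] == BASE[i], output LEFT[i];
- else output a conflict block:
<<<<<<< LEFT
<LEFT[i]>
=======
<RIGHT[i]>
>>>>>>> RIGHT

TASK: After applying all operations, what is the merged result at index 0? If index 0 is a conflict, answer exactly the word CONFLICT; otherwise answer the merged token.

Answer: charlie

Derivation:
Final LEFT:  [echo, bravo, charlie, bravo, echo, echo, alpha]
Final RIGHT: [charlie, charlie, foxtrot, bravo, echo, charlie, foxtrot]
i=0: L=echo=BASE, R=charlie -> take RIGHT -> charlie
i=1: L=bravo, R=charlie=BASE -> take LEFT -> bravo
i=2: L=charlie=BASE, R=foxtrot -> take RIGHT -> foxtrot
i=3: L=bravo R=bravo -> agree -> bravo
i=4: L=echo R=echo -> agree -> echo
i=5: L=echo, R=charlie=BASE -> take LEFT -> echo
i=6: BASE=echo L=alpha R=foxtrot all differ -> CONFLICT
Index 0 -> charlie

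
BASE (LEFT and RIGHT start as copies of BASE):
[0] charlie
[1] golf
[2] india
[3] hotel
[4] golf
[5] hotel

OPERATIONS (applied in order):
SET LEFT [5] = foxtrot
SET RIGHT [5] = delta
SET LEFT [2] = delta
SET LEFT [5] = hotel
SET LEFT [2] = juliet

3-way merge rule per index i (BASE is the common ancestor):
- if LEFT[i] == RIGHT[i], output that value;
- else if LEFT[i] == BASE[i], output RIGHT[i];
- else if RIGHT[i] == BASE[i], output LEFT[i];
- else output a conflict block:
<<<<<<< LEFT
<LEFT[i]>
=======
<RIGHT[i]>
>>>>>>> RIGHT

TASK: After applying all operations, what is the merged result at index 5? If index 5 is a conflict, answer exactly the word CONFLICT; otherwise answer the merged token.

Final LEFT:  [charlie, golf, juliet, hotel, golf, hotel]
Final RIGHT: [charlie, golf, india, hotel, golf, delta]
i=0: L=charlie R=charlie -> agree -> charlie
i=1: L=golf R=golf -> agree -> golf
i=2: L=juliet, R=india=BASE -> take LEFT -> juliet
i=3: L=hotel R=hotel -> agree -> hotel
i=4: L=golf R=golf -> agree -> golf
i=5: L=hotel=BASE, R=delta -> take RIGHT -> delta
Index 5 -> delta

Answer: delta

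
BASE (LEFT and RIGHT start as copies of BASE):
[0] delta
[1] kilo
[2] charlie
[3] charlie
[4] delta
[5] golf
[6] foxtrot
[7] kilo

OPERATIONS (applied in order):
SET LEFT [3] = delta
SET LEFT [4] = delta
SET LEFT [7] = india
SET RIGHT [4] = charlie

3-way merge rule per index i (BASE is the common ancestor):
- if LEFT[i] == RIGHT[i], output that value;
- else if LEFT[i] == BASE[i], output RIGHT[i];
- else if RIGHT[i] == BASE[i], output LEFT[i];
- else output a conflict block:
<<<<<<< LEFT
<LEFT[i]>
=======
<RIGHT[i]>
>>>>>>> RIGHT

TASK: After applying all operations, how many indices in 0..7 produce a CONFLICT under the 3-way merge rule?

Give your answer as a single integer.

Final LEFT:  [delta, kilo, charlie, delta, delta, golf, foxtrot, india]
Final RIGHT: [delta, kilo, charlie, charlie, charlie, golf, foxtrot, kilo]
i=0: L=delta R=delta -> agree -> delta
i=1: L=kilo R=kilo -> agree -> kilo
i=2: L=charlie R=charlie -> agree -> charlie
i=3: L=delta, R=charlie=BASE -> take LEFT -> delta
i=4: L=delta=BASE, R=charlie -> take RIGHT -> charlie
i=5: L=golf R=golf -> agree -> golf
i=6: L=foxtrot R=foxtrot -> agree -> foxtrot
i=7: L=india, R=kilo=BASE -> take LEFT -> india
Conflict count: 0

Answer: 0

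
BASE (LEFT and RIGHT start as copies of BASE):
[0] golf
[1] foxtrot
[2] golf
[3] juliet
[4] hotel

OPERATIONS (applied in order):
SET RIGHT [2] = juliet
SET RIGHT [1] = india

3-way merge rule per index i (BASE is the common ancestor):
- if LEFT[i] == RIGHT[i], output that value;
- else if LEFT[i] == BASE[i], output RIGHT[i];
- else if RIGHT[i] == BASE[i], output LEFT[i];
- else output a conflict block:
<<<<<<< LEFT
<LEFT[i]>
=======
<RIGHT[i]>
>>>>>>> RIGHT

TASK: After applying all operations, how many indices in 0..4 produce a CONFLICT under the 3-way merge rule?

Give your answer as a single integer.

Final LEFT:  [golf, foxtrot, golf, juliet, hotel]
Final RIGHT: [golf, india, juliet, juliet, hotel]
i=0: L=golf R=golf -> agree -> golf
i=1: L=foxtrot=BASE, R=india -> take RIGHT -> india
i=2: L=golf=BASE, R=juliet -> take RIGHT -> juliet
i=3: L=juliet R=juliet -> agree -> juliet
i=4: L=hotel R=hotel -> agree -> hotel
Conflict count: 0

Answer: 0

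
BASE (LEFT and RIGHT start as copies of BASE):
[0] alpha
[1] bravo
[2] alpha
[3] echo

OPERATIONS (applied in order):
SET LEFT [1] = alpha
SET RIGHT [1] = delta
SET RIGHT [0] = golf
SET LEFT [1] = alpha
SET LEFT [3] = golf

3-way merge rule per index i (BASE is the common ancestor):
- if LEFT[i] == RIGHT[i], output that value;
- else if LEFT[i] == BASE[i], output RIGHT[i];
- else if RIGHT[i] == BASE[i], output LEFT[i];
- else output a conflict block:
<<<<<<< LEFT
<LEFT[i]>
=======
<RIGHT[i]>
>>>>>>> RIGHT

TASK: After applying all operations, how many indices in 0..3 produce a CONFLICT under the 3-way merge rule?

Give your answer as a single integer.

Answer: 1

Derivation:
Final LEFT:  [alpha, alpha, alpha, golf]
Final RIGHT: [golf, delta, alpha, echo]
i=0: L=alpha=BASE, R=golf -> take RIGHT -> golf
i=1: BASE=bravo L=alpha R=delta all differ -> CONFLICT
i=2: L=alpha R=alpha -> agree -> alpha
i=3: L=golf, R=echo=BASE -> take LEFT -> golf
Conflict count: 1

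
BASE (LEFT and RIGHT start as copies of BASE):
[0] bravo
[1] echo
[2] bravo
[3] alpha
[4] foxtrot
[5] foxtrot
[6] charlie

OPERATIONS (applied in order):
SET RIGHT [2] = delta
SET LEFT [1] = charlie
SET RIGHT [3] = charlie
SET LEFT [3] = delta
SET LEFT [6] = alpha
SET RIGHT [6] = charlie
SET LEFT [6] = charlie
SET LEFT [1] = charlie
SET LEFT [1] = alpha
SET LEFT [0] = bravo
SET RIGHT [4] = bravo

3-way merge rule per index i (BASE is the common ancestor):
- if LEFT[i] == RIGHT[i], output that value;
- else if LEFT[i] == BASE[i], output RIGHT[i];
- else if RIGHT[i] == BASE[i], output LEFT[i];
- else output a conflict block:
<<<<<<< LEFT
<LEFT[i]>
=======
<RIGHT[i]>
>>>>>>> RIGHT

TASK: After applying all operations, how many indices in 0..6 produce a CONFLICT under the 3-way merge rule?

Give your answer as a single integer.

Answer: 1

Derivation:
Final LEFT:  [bravo, alpha, bravo, delta, foxtrot, foxtrot, charlie]
Final RIGHT: [bravo, echo, delta, charlie, bravo, foxtrot, charlie]
i=0: L=bravo R=bravo -> agree -> bravo
i=1: L=alpha, R=echo=BASE -> take LEFT -> alpha
i=2: L=bravo=BASE, R=delta -> take RIGHT -> delta
i=3: BASE=alpha L=delta R=charlie all differ -> CONFLICT
i=4: L=foxtrot=BASE, R=bravo -> take RIGHT -> bravo
i=5: L=foxtrot R=foxtrot -> agree -> foxtrot
i=6: L=charlie R=charlie -> agree -> charlie
Conflict count: 1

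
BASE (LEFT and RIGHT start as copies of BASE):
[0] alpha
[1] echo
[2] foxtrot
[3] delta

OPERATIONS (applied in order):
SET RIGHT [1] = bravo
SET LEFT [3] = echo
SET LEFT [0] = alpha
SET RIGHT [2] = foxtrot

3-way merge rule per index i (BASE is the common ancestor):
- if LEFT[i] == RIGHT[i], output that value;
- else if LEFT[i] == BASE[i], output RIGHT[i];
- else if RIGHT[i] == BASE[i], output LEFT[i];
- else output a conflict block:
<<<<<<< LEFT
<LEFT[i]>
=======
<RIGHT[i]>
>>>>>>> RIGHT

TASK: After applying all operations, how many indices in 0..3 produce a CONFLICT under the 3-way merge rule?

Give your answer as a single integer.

Answer: 0

Derivation:
Final LEFT:  [alpha, echo, foxtrot, echo]
Final RIGHT: [alpha, bravo, foxtrot, delta]
i=0: L=alpha R=alpha -> agree -> alpha
i=1: L=echo=BASE, R=bravo -> take RIGHT -> bravo
i=2: L=foxtrot R=foxtrot -> agree -> foxtrot
i=3: L=echo, R=delta=BASE -> take LEFT -> echo
Conflict count: 0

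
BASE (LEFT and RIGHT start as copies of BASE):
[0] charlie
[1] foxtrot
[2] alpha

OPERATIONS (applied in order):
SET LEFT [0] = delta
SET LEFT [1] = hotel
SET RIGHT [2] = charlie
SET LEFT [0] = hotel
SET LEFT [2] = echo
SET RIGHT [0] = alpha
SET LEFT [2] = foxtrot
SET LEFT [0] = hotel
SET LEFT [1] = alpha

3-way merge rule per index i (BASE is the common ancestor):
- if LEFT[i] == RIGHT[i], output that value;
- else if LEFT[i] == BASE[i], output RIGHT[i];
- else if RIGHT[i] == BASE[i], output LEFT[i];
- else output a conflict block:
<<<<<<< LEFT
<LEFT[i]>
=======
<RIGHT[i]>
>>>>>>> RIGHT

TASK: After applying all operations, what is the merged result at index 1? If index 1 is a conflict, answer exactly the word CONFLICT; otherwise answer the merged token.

Final LEFT:  [hotel, alpha, foxtrot]
Final RIGHT: [alpha, foxtrot, charlie]
i=0: BASE=charlie L=hotel R=alpha all differ -> CONFLICT
i=1: L=alpha, R=foxtrot=BASE -> take LEFT -> alpha
i=2: BASE=alpha L=foxtrot R=charlie all differ -> CONFLICT
Index 1 -> alpha

Answer: alpha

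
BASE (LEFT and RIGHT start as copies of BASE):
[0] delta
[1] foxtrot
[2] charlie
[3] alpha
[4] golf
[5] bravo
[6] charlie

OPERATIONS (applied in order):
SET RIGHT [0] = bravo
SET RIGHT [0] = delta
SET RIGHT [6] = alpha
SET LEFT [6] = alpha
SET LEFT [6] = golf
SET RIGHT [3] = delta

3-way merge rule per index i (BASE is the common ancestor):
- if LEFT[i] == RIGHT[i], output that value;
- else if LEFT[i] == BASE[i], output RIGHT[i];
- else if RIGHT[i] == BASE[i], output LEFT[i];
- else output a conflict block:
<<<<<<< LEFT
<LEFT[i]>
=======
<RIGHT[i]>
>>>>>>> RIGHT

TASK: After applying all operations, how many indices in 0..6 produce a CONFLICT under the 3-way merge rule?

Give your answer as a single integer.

Final LEFT:  [delta, foxtrot, charlie, alpha, golf, bravo, golf]
Final RIGHT: [delta, foxtrot, charlie, delta, golf, bravo, alpha]
i=0: L=delta R=delta -> agree -> delta
i=1: L=foxtrot R=foxtrot -> agree -> foxtrot
i=2: L=charlie R=charlie -> agree -> charlie
i=3: L=alpha=BASE, R=delta -> take RIGHT -> delta
i=4: L=golf R=golf -> agree -> golf
i=5: L=bravo R=bravo -> agree -> bravo
i=6: BASE=charlie L=golf R=alpha all differ -> CONFLICT
Conflict count: 1

Answer: 1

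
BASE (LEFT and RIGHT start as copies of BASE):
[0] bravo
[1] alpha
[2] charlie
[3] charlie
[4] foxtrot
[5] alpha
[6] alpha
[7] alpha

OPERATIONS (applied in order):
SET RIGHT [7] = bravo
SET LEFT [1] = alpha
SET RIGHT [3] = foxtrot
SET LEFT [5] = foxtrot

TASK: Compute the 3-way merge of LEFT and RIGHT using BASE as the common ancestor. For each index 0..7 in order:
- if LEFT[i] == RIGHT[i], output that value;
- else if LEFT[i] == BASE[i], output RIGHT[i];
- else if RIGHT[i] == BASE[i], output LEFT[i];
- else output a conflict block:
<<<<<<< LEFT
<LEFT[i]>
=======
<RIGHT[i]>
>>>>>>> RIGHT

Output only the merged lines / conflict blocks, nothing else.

Final LEFT:  [bravo, alpha, charlie, charlie, foxtrot, foxtrot, alpha, alpha]
Final RIGHT: [bravo, alpha, charlie, foxtrot, foxtrot, alpha, alpha, bravo]
i=0: L=bravo R=bravo -> agree -> bravo
i=1: L=alpha R=alpha -> agree -> alpha
i=2: L=charlie R=charlie -> agree -> charlie
i=3: L=charlie=BASE, R=foxtrot -> take RIGHT -> foxtrot
i=4: L=foxtrot R=foxtrot -> agree -> foxtrot
i=5: L=foxtrot, R=alpha=BASE -> take LEFT -> foxtrot
i=6: L=alpha R=alpha -> agree -> alpha
i=7: L=alpha=BASE, R=bravo -> take RIGHT -> bravo

Answer: bravo
alpha
charlie
foxtrot
foxtrot
foxtrot
alpha
bravo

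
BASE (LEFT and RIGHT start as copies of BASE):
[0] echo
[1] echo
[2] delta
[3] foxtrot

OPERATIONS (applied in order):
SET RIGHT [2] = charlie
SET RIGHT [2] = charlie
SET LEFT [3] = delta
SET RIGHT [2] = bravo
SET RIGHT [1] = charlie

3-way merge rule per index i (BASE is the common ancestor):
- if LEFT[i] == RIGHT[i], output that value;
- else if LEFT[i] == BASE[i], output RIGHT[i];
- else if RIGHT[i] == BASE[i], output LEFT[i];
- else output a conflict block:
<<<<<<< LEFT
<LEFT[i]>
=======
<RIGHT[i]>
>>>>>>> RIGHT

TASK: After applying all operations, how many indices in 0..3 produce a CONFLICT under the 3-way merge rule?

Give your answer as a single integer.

Final LEFT:  [echo, echo, delta, delta]
Final RIGHT: [echo, charlie, bravo, foxtrot]
i=0: L=echo R=echo -> agree -> echo
i=1: L=echo=BASE, R=charlie -> take RIGHT -> charlie
i=2: L=delta=BASE, R=bravo -> take RIGHT -> bravo
i=3: L=delta, R=foxtrot=BASE -> take LEFT -> delta
Conflict count: 0

Answer: 0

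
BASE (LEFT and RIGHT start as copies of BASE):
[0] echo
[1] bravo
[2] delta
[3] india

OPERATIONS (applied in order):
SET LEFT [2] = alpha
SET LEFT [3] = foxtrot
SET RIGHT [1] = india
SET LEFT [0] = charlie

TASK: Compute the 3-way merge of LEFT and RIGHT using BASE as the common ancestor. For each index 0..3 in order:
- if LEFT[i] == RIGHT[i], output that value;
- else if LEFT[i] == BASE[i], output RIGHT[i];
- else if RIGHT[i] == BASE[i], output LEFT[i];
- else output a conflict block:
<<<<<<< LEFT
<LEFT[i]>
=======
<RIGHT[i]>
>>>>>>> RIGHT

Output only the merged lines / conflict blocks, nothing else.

Answer: charlie
india
alpha
foxtrot

Derivation:
Final LEFT:  [charlie, bravo, alpha, foxtrot]
Final RIGHT: [echo, india, delta, india]
i=0: L=charlie, R=echo=BASE -> take LEFT -> charlie
i=1: L=bravo=BASE, R=india -> take RIGHT -> india
i=2: L=alpha, R=delta=BASE -> take LEFT -> alpha
i=3: L=foxtrot, R=india=BASE -> take LEFT -> foxtrot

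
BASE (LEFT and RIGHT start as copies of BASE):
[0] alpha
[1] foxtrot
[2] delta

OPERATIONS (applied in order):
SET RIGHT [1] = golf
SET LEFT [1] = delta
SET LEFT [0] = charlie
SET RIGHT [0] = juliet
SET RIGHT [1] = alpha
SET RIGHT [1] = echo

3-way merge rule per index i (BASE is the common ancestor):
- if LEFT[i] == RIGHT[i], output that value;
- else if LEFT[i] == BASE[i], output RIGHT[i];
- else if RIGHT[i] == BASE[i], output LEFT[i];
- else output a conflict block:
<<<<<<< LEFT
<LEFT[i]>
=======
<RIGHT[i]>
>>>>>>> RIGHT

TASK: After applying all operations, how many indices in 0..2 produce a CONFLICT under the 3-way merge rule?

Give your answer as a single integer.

Final LEFT:  [charlie, delta, delta]
Final RIGHT: [juliet, echo, delta]
i=0: BASE=alpha L=charlie R=juliet all differ -> CONFLICT
i=1: BASE=foxtrot L=delta R=echo all differ -> CONFLICT
i=2: L=delta R=delta -> agree -> delta
Conflict count: 2

Answer: 2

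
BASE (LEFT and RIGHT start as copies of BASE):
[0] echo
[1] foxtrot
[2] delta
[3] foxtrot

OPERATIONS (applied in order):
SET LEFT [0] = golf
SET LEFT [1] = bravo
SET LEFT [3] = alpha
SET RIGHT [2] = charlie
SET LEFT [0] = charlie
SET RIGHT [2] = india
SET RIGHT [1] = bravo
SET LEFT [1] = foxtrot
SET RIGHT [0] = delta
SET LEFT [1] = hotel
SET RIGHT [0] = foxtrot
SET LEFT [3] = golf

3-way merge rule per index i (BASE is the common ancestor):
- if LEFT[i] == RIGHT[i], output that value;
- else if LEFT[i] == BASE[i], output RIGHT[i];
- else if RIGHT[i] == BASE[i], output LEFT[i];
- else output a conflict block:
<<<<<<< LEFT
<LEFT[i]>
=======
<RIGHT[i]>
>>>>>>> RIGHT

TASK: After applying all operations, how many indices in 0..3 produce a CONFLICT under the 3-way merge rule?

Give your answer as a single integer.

Final LEFT:  [charlie, hotel, delta, golf]
Final RIGHT: [foxtrot, bravo, india, foxtrot]
i=0: BASE=echo L=charlie R=foxtrot all differ -> CONFLICT
i=1: BASE=foxtrot L=hotel R=bravo all differ -> CONFLICT
i=2: L=delta=BASE, R=india -> take RIGHT -> india
i=3: L=golf, R=foxtrot=BASE -> take LEFT -> golf
Conflict count: 2

Answer: 2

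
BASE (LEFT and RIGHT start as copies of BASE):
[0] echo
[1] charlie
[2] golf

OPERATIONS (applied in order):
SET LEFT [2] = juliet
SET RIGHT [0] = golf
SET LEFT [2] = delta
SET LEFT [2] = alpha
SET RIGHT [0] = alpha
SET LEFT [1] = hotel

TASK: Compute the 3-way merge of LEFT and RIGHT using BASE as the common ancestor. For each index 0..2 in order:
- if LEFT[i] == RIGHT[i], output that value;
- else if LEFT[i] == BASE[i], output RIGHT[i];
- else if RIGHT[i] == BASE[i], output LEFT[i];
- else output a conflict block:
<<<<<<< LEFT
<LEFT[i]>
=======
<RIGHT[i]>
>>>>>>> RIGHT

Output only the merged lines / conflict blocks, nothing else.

Final LEFT:  [echo, hotel, alpha]
Final RIGHT: [alpha, charlie, golf]
i=0: L=echo=BASE, R=alpha -> take RIGHT -> alpha
i=1: L=hotel, R=charlie=BASE -> take LEFT -> hotel
i=2: L=alpha, R=golf=BASE -> take LEFT -> alpha

Answer: alpha
hotel
alpha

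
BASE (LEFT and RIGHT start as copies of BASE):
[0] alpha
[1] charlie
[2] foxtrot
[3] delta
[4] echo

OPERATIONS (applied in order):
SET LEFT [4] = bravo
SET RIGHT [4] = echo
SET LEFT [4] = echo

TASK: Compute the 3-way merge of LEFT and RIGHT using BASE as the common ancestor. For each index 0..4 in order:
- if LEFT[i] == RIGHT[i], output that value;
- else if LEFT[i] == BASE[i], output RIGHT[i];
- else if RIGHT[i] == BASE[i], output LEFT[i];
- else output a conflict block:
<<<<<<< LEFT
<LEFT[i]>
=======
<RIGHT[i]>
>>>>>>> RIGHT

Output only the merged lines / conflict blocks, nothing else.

Final LEFT:  [alpha, charlie, foxtrot, delta, echo]
Final RIGHT: [alpha, charlie, foxtrot, delta, echo]
i=0: L=alpha R=alpha -> agree -> alpha
i=1: L=charlie R=charlie -> agree -> charlie
i=2: L=foxtrot R=foxtrot -> agree -> foxtrot
i=3: L=delta R=delta -> agree -> delta
i=4: L=echo R=echo -> agree -> echo

Answer: alpha
charlie
foxtrot
delta
echo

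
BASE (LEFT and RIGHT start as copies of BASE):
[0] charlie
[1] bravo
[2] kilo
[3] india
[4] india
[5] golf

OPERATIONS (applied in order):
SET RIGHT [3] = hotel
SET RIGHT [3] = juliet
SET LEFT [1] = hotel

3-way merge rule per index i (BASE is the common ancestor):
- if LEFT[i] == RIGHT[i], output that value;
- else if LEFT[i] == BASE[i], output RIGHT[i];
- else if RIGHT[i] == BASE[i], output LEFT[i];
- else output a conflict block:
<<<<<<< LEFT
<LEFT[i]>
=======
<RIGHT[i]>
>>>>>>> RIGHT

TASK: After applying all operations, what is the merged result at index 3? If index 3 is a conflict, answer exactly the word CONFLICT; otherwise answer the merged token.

Final LEFT:  [charlie, hotel, kilo, india, india, golf]
Final RIGHT: [charlie, bravo, kilo, juliet, india, golf]
i=0: L=charlie R=charlie -> agree -> charlie
i=1: L=hotel, R=bravo=BASE -> take LEFT -> hotel
i=2: L=kilo R=kilo -> agree -> kilo
i=3: L=india=BASE, R=juliet -> take RIGHT -> juliet
i=4: L=india R=india -> agree -> india
i=5: L=golf R=golf -> agree -> golf
Index 3 -> juliet

Answer: juliet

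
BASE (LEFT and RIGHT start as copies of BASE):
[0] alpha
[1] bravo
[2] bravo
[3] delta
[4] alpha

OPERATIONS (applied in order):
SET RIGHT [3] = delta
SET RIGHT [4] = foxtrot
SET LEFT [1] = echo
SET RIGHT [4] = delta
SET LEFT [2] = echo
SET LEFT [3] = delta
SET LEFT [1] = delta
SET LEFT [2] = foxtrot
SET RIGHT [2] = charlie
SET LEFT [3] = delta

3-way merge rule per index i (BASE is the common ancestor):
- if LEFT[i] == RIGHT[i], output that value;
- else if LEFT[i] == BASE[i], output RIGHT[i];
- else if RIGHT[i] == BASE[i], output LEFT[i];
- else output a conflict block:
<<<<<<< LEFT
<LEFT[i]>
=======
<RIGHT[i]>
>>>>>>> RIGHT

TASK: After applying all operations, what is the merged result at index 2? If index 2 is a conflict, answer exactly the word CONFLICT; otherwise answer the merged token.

Final LEFT:  [alpha, delta, foxtrot, delta, alpha]
Final RIGHT: [alpha, bravo, charlie, delta, delta]
i=0: L=alpha R=alpha -> agree -> alpha
i=1: L=delta, R=bravo=BASE -> take LEFT -> delta
i=2: BASE=bravo L=foxtrot R=charlie all differ -> CONFLICT
i=3: L=delta R=delta -> agree -> delta
i=4: L=alpha=BASE, R=delta -> take RIGHT -> delta
Index 2 -> CONFLICT

Answer: CONFLICT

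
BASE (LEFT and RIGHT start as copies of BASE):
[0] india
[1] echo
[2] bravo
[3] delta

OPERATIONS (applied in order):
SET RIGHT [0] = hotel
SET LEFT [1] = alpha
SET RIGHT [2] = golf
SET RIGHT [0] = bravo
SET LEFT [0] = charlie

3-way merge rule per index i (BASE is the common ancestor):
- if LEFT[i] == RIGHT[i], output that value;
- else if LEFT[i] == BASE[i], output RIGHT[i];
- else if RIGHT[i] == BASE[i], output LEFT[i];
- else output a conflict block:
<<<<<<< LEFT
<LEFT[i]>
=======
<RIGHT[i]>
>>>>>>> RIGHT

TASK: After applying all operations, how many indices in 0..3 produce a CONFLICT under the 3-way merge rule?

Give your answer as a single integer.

Final LEFT:  [charlie, alpha, bravo, delta]
Final RIGHT: [bravo, echo, golf, delta]
i=0: BASE=india L=charlie R=bravo all differ -> CONFLICT
i=1: L=alpha, R=echo=BASE -> take LEFT -> alpha
i=2: L=bravo=BASE, R=golf -> take RIGHT -> golf
i=3: L=delta R=delta -> agree -> delta
Conflict count: 1

Answer: 1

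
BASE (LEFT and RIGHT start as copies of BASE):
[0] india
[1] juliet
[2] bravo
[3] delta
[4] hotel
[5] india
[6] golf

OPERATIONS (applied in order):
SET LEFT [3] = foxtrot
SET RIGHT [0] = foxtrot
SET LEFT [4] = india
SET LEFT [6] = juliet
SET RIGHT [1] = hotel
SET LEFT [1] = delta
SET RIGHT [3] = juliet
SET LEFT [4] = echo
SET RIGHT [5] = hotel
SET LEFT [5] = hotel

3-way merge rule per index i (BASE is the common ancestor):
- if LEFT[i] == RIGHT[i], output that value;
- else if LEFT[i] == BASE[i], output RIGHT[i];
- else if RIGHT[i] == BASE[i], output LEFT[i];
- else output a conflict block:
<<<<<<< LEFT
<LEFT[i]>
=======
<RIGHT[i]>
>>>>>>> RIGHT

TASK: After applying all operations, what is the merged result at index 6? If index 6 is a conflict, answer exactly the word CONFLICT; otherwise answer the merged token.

Answer: juliet

Derivation:
Final LEFT:  [india, delta, bravo, foxtrot, echo, hotel, juliet]
Final RIGHT: [foxtrot, hotel, bravo, juliet, hotel, hotel, golf]
i=0: L=india=BASE, R=foxtrot -> take RIGHT -> foxtrot
i=1: BASE=juliet L=delta R=hotel all differ -> CONFLICT
i=2: L=bravo R=bravo -> agree -> bravo
i=3: BASE=delta L=foxtrot R=juliet all differ -> CONFLICT
i=4: L=echo, R=hotel=BASE -> take LEFT -> echo
i=5: L=hotel R=hotel -> agree -> hotel
i=6: L=juliet, R=golf=BASE -> take LEFT -> juliet
Index 6 -> juliet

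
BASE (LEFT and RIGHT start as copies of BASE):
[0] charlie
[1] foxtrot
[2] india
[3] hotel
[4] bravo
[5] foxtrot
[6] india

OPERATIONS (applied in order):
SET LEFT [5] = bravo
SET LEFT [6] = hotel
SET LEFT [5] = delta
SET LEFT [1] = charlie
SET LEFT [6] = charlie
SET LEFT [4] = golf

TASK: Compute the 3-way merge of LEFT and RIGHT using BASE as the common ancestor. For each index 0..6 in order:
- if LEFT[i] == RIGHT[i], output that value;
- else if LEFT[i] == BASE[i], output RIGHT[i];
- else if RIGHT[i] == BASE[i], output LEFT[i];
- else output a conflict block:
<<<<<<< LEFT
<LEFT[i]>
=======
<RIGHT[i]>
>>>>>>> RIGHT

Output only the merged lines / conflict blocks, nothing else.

Answer: charlie
charlie
india
hotel
golf
delta
charlie

Derivation:
Final LEFT:  [charlie, charlie, india, hotel, golf, delta, charlie]
Final RIGHT: [charlie, foxtrot, india, hotel, bravo, foxtrot, india]
i=0: L=charlie R=charlie -> agree -> charlie
i=1: L=charlie, R=foxtrot=BASE -> take LEFT -> charlie
i=2: L=india R=india -> agree -> india
i=3: L=hotel R=hotel -> agree -> hotel
i=4: L=golf, R=bravo=BASE -> take LEFT -> golf
i=5: L=delta, R=foxtrot=BASE -> take LEFT -> delta
i=6: L=charlie, R=india=BASE -> take LEFT -> charlie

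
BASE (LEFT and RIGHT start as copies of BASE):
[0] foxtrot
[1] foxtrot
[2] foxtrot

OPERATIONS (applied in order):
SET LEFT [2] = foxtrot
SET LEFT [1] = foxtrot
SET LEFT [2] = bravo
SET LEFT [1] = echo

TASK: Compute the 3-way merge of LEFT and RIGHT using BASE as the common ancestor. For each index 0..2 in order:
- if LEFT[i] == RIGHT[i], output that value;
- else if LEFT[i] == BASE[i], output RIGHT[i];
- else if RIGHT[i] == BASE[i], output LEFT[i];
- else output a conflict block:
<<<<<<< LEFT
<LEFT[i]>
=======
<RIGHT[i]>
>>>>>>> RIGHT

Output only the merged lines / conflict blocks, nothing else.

Answer: foxtrot
echo
bravo

Derivation:
Final LEFT:  [foxtrot, echo, bravo]
Final RIGHT: [foxtrot, foxtrot, foxtrot]
i=0: L=foxtrot R=foxtrot -> agree -> foxtrot
i=1: L=echo, R=foxtrot=BASE -> take LEFT -> echo
i=2: L=bravo, R=foxtrot=BASE -> take LEFT -> bravo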